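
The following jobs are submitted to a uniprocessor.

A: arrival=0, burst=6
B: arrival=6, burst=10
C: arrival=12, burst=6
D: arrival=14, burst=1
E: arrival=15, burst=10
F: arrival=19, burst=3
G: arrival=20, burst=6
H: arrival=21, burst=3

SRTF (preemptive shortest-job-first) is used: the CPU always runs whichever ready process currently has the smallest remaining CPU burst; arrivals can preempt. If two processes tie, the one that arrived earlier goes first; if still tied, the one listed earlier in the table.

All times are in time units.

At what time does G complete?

35

Timeline: | A 0-6 | B 6-14 | D 14-15 | B 15-17 | C 17-19 | F 19-22 | H 22-25 | C 25-29 | G 29-35 | E 35-45 |
Completion: A=6  B=17  C=29  D=15  E=45  F=22  G=35  H=25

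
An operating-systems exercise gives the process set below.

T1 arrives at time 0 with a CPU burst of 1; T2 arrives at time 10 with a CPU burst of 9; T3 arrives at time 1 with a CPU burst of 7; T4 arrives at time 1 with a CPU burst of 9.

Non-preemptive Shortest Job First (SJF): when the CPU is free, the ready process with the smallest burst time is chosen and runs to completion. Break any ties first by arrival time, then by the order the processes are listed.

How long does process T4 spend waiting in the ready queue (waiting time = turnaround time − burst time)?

7

Gantt: | T1 0-1 | T3 1-8 | T4 8-17 | T2 17-26 |
Completion: T1=1  T2=26  T3=8  T4=17
Turnaround (C−A): T1=1  T2=16  T3=7  T4=16
Waiting(T4) = turnaround − burst = 16 − 9 = 7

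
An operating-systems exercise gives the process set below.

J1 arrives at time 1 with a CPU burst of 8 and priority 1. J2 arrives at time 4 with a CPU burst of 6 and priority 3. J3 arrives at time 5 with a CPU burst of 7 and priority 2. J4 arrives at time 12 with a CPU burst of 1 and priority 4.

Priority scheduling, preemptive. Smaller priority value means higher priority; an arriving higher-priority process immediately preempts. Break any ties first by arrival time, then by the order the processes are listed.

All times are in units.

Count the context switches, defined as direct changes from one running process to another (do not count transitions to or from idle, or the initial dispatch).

Timeline: | idle 0-1 | J1 1-9 | J3 9-16 | J2 16-22 | J4 22-23 |
Completion: J1=9  J2=22  J3=16  J4=23
Turnaround (C−A): J1=8  J2=18  J3=11  J4=11

3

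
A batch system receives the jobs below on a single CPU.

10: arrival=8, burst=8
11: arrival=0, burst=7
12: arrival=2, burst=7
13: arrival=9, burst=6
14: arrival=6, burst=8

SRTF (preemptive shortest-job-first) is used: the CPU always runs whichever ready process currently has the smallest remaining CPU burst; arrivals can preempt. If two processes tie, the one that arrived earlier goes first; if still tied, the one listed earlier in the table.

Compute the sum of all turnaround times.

80

Gantt: | 11 0-7 | 12 7-14 | 13 14-20 | 14 20-28 | 10 28-36 |
Completion: 10=36  11=7  12=14  13=20  14=28
Turnaround (C−A): 10=28  11=7  12=12  13=11  14=22
Turnaround = completion − arrival: 10=28, 11=7, 12=12, 13=11, 14=22
Total turnaround = 28 + 7 + 12 + 11 + 22 = 80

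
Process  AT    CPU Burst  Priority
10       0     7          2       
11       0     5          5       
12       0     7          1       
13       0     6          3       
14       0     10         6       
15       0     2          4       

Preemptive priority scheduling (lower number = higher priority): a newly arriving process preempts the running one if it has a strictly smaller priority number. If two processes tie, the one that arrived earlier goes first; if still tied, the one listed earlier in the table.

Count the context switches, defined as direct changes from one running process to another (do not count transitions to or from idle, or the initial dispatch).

Schedule: | 12 0-7 | 10 7-14 | 13 14-20 | 15 20-22 | 11 22-27 | 14 27-37 |
Completion: 10=14  11=27  12=7  13=20  14=37  15=22
Turnaround (C−A): 10=14  11=27  12=7  13=20  14=37  15=22

5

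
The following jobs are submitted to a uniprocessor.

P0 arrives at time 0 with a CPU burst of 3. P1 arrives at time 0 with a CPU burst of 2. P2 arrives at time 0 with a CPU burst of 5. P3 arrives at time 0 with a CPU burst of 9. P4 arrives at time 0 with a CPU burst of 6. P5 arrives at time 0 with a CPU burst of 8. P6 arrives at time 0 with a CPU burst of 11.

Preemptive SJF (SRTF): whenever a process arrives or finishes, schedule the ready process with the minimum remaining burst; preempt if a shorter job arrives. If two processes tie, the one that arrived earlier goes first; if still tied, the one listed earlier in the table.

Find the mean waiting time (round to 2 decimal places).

12.86

Gantt: | P1 0-2 | P0 2-5 | P2 5-10 | P4 10-16 | P5 16-24 | P3 24-33 | P6 33-44 |
Completion: P0=5  P1=2  P2=10  P3=33  P4=16  P5=24  P6=44
Waiting times: P0=2, P1=0, P2=5, P3=24, P4=10, P5=16, P6=33
Average waiting = (2+0+5+24+10+16+33) / 7 = 90/7 = 12.86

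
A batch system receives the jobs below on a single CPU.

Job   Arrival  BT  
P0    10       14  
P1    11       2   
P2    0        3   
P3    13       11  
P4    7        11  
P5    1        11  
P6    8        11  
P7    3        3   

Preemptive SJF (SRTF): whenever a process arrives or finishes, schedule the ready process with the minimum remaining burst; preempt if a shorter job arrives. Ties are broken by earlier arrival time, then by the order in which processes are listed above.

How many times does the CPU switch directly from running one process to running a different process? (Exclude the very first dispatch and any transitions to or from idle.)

8

Gantt: | P2 0-3 | P7 3-6 | P5 6-11 | P1 11-13 | P5 13-19 | P4 19-30 | P6 30-41 | P3 41-52 | P0 52-66 |
Completion: P0=66  P1=13  P2=3  P3=52  P4=30  P5=19  P6=41  P7=6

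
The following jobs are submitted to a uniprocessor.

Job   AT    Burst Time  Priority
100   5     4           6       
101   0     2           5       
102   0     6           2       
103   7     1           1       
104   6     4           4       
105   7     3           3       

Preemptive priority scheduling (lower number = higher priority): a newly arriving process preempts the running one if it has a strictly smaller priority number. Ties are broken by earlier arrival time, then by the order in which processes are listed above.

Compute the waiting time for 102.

0

Timeline: | 102 0-6 | 104 6-7 | 103 7-8 | 105 8-11 | 104 11-14 | 101 14-16 | 100 16-20 |
Completion: 100=20  101=16  102=6  103=8  104=14  105=11
Waiting(102) = turnaround − burst = 6 − 6 = 0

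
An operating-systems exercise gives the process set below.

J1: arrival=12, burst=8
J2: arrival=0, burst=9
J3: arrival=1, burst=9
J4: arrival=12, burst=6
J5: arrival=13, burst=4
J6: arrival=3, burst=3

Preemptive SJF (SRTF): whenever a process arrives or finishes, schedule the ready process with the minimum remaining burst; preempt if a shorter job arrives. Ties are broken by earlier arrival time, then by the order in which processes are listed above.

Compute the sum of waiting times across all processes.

46

Timeline: | J2 0-3 | J6 3-6 | J2 6-12 | J4 12-13 | J5 13-17 | J4 17-22 | J1 22-30 | J3 30-39 |
Completion: J1=30  J2=12  J3=39  J4=22  J5=17  J6=6
Waiting = turnaround − burst: J1=10, J2=3, J3=29, J4=4, J5=0, J6=0
Total waiting = 10 + 3 + 29 + 4 + 0 + 0 = 46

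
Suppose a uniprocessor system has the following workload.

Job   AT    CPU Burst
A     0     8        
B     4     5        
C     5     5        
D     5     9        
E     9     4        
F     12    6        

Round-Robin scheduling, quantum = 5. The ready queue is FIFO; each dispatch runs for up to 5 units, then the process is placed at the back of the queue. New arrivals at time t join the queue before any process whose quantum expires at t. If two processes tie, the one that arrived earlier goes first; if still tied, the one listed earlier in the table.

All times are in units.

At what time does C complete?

Schedule: | A 0-5 | B 5-10 | C 10-15 | D 15-20 | A 20-23 | E 23-27 | F 27-32 | D 32-36 | F 36-37 |
Completion: A=23  B=10  C=15  D=36  E=27  F=37
Turnaround (C−A): A=23  B=6  C=10  D=31  E=18  F=25

15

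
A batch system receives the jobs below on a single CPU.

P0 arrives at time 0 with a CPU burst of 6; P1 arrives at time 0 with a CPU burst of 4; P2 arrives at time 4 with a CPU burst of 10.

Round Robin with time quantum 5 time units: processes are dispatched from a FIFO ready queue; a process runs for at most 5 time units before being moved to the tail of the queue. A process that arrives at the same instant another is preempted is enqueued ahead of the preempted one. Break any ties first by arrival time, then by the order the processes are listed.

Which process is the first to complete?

P1

Timeline: | P0 0-5 | P1 5-9 | P2 9-14 | P0 14-15 | P2 15-20 |
Completion: P0=15  P1=9  P2=20
Finish order: P1 → P0 → P2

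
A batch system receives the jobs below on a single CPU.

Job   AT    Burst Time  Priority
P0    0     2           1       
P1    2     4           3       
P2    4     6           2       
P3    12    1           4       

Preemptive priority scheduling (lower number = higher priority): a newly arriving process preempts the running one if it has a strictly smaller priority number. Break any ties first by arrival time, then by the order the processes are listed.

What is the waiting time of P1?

Timeline: | P0 0-2 | P1 2-4 | P2 4-10 | P1 10-12 | P3 12-13 |
Completion: P0=2  P1=12  P2=10  P3=13
Waiting(P1) = turnaround − burst = 10 − 4 = 6

6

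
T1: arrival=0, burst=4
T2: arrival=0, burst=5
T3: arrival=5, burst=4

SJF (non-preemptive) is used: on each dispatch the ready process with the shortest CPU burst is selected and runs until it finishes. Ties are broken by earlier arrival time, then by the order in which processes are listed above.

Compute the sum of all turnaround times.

Timeline: | T1 0-4 | T2 4-9 | T3 9-13 |
Completion: T1=4  T2=9  T3=13
Turnaround (C−A): T1=4  T2=9  T3=8
Turnaround = completion − arrival: T1=4, T2=9, T3=8
Total turnaround = 4 + 9 + 8 = 21

21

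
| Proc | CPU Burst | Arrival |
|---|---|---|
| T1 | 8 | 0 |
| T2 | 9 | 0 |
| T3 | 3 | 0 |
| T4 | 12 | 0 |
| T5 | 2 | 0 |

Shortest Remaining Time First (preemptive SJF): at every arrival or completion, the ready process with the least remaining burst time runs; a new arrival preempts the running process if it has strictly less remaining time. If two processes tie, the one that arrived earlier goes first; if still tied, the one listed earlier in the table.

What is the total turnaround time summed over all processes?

Timeline: | T5 0-2 | T3 2-5 | T1 5-13 | T2 13-22 | T4 22-34 |
Completion: T1=13  T2=22  T3=5  T4=34  T5=2
Turnaround = completion − arrival: T1=13, T2=22, T3=5, T4=34, T5=2
Total turnaround = 13 + 22 + 5 + 34 + 2 = 76

76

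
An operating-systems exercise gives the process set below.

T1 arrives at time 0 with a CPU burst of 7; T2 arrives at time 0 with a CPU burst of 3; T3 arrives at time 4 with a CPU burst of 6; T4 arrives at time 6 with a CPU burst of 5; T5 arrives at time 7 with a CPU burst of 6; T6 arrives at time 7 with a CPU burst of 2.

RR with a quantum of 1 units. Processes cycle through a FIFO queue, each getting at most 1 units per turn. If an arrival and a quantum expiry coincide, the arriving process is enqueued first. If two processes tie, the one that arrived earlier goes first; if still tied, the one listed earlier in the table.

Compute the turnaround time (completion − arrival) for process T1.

22

Schedule: | T1 0-1 | T2 1-2 | T1 2-3 | T2 3-4 | T1 4-5 | T3 5-6 | T2 6-7 | T1 7-8 | T4 8-9 | T3 9-10 | T5 10-11 | T6 11-12 | T1 12-13 | T4 13-14 | T3 14-15 | T5 15-16 | T6 16-17 | T1 17-18 | T4 18-19 | T3 19-20 | T5 20-21 | T1 21-22 | T4 22-23 | T3 23-24 | T5 24-25 | T4 25-26 | T3 26-27 | T5 27-29 |
Completion: T1=22  T2=7  T3=27  T4=26  T5=29  T6=17
Turnaround(T1) = completion − arrival = 22 − 0 = 22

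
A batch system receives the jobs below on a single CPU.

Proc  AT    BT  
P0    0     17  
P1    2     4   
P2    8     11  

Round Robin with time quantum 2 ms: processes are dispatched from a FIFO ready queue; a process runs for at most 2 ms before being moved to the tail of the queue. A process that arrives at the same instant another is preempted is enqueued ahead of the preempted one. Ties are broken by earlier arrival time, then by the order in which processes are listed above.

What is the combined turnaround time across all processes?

Timeline: | P0 0-2 | P1 2-4 | P0 4-6 | P1 6-8 | P0 8-10 | P2 10-12 | P0 12-14 | P2 14-16 | P0 16-18 | P2 18-20 | P0 20-22 | P2 22-24 | P0 24-26 | P2 26-28 | P0 28-30 | P2 30-31 | P0 31-32 |
Completion: P0=32  P1=8  P2=31
Turnaround (C−A): P0=32  P1=6  P2=23
Turnaround = completion − arrival: P0=32, P1=6, P2=23
Total turnaround = 32 + 6 + 23 = 61

61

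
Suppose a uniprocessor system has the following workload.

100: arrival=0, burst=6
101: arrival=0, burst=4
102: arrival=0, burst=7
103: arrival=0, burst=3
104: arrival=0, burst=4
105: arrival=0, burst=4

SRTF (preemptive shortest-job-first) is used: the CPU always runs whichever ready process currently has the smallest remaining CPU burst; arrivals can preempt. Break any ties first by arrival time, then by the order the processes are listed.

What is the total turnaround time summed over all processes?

Timeline: | 103 0-3 | 101 3-7 | 104 7-11 | 105 11-15 | 100 15-21 | 102 21-28 |
Completion: 100=21  101=7  102=28  103=3  104=11  105=15
Turnaround (C−A): 100=21  101=7  102=28  103=3  104=11  105=15
Turnaround = completion − arrival: 100=21, 101=7, 102=28, 103=3, 104=11, 105=15
Total turnaround = 21 + 7 + 28 + 3 + 11 + 15 = 85

85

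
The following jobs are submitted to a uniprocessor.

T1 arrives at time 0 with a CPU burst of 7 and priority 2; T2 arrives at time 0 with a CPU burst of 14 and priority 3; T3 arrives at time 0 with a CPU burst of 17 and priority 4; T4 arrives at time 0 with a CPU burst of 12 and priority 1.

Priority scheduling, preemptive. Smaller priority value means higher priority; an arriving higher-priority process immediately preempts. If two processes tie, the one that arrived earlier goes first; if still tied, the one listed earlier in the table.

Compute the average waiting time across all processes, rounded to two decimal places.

Timeline: | T4 0-12 | T1 12-19 | T2 19-33 | T3 33-50 |
Completion: T1=19  T2=33  T3=50  T4=12
Turnaround (C−A): T1=19  T2=33  T3=50  T4=12
Waiting times: T1=12, T2=19, T3=33, T4=0
Average waiting = (12+19+33+0) / 4 = 64/4 = 16.00

16.00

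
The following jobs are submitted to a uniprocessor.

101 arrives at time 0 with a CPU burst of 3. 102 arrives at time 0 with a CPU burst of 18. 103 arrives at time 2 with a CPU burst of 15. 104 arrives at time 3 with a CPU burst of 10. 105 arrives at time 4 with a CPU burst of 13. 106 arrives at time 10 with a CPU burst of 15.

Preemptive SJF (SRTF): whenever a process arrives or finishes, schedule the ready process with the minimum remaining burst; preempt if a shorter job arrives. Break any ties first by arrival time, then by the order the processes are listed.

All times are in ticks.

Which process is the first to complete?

Timeline: | 101 0-3 | 104 3-13 | 105 13-26 | 103 26-41 | 106 41-56 | 102 56-74 |
Completion: 101=3  102=74  103=41  104=13  105=26  106=56
Finish order: 101 → 104 → 105 → 103 → 106 → 102

101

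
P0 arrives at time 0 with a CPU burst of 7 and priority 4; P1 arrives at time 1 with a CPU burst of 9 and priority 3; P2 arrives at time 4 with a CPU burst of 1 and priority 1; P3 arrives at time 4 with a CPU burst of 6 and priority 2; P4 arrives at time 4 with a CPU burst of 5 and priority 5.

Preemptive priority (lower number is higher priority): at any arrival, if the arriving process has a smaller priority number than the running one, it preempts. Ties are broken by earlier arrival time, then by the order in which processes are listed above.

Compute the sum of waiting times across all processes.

Timeline: | P0 0-1 | P1 1-4 | P2 4-5 | P3 5-11 | P1 11-17 | P0 17-23 | P4 23-28 |
Completion: P0=23  P1=17  P2=5  P3=11  P4=28
Turnaround (C−A): P0=23  P1=16  P2=1  P3=7  P4=24
Waiting = turnaround − burst: P0=16, P1=7, P2=0, P3=1, P4=19
Total waiting = 16 + 7 + 0 + 1 + 19 = 43

43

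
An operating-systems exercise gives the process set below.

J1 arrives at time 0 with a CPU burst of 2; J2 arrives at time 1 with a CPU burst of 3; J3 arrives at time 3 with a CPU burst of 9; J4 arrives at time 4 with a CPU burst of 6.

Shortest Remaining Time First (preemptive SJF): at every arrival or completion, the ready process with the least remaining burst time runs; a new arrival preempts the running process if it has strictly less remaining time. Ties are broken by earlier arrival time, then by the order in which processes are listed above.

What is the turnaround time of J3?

Gantt: | J1 0-2 | J2 2-5 | J4 5-11 | J3 11-20 |
Completion: J1=2  J2=5  J3=20  J4=11
Turnaround (C−A): J1=2  J2=4  J3=17  J4=7
Turnaround(J3) = completion − arrival = 20 − 3 = 17

17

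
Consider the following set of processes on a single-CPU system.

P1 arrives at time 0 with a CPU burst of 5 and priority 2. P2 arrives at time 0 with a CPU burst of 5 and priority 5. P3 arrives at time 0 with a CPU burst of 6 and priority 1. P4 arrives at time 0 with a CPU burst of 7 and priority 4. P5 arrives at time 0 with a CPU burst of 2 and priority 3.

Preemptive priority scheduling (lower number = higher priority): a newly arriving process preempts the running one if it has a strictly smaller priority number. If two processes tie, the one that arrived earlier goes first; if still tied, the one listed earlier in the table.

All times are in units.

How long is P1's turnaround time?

11

Schedule: | P3 0-6 | P1 6-11 | P5 11-13 | P4 13-20 | P2 20-25 |
Completion: P1=11  P2=25  P3=6  P4=20  P5=13
Turnaround (C−A): P1=11  P2=25  P3=6  P4=20  P5=13
Turnaround(P1) = completion − arrival = 11 − 0 = 11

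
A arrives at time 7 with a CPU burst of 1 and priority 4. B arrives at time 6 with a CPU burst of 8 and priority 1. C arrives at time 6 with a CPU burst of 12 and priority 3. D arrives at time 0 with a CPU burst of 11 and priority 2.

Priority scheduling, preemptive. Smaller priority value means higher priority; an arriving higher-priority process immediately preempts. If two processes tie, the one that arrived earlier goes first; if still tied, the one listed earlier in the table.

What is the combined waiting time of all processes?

45

Gantt: | D 0-6 | B 6-14 | D 14-19 | C 19-31 | A 31-32 |
Completion: A=32  B=14  C=31  D=19
Waiting = turnaround − burst: A=24, B=0, C=13, D=8
Total waiting = 24 + 0 + 13 + 8 = 45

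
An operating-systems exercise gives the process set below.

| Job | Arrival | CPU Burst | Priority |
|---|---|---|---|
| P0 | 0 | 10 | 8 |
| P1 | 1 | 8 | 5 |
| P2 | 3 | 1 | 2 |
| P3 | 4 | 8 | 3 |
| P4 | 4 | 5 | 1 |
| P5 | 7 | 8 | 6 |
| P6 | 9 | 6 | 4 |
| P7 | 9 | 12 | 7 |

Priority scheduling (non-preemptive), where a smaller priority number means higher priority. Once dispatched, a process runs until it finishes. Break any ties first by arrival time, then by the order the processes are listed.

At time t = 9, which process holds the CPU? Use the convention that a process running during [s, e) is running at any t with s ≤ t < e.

P0

Gantt: | P0 0-10 | P4 10-15 | P2 15-16 | P3 16-24 | P6 24-30 | P1 30-38 | P5 38-46 | P7 46-58 |
Completion: P0=10  P1=38  P2=16  P3=24  P4=15  P5=46  P6=30  P7=58
Turnaround (C−A): P0=10  P1=37  P2=13  P3=20  P4=11  P5=39  P6=21  P7=49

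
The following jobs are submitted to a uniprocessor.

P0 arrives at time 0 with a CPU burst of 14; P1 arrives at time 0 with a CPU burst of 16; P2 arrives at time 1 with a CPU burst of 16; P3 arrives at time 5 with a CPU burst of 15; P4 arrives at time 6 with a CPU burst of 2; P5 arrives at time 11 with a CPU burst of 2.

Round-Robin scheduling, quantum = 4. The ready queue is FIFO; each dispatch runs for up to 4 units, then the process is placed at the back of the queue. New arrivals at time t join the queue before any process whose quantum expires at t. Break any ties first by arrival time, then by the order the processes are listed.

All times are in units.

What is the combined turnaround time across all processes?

262

Schedule: | P0 0-4 | P1 4-8 | P2 8-12 | P0 12-16 | P3 16-20 | P4 20-22 | P1 22-26 | P5 26-28 | P2 28-32 | P0 32-36 | P3 36-40 | P1 40-44 | P2 44-48 | P0 48-50 | P3 50-54 | P1 54-58 | P2 58-62 | P3 62-65 |
Completion: P0=50  P1=58  P2=62  P3=65  P4=22  P5=28
Turnaround (C−A): P0=50  P1=58  P2=61  P3=60  P4=16  P5=17
Turnaround = completion − arrival: P0=50, P1=58, P2=61, P3=60, P4=16, P5=17
Total turnaround = 50 + 58 + 61 + 60 + 16 + 17 = 262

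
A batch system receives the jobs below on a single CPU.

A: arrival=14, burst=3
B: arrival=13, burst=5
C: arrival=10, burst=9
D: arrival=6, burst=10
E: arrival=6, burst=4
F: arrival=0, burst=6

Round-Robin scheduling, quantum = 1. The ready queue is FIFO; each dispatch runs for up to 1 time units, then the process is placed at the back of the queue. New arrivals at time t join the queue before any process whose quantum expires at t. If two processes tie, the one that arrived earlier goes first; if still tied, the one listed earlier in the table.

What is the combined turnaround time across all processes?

104

Schedule: | F 0-6 | D 6-7 | E 7-8 | D 8-9 | E 9-10 | D 10-11 | C 11-12 | E 12-13 | D 13-14 | C 14-15 | B 15-16 | E 16-17 | A 17-18 | D 18-19 | C 19-20 | B 20-21 | A 21-22 | D 22-23 | C 23-24 | B 24-25 | A 25-26 | D 26-27 | C 27-28 | B 28-29 | D 29-30 | C 30-31 | B 31-32 | D 32-33 | C 33-34 | D 34-35 | C 35-37 |
Completion: A=26  B=32  C=37  D=35  E=17  F=6
Turnaround (C−A): A=12  B=19  C=27  D=29  E=11  F=6
Turnaround = completion − arrival: A=12, B=19, C=27, D=29, E=11, F=6
Total turnaround = 12 + 19 + 27 + 29 + 11 + 6 = 104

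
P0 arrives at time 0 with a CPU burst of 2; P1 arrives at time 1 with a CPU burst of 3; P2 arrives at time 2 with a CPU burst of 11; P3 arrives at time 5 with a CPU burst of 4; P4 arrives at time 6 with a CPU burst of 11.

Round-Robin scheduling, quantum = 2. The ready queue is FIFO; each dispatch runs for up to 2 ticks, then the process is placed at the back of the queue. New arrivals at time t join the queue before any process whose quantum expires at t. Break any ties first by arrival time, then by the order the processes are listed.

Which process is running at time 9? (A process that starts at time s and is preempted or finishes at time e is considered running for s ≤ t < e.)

Timeline: | P0 0-2 | P1 2-4 | P2 4-6 | P1 6-7 | P3 7-9 | P4 9-11 | P2 11-13 | P3 13-15 | P4 15-17 | P2 17-19 | P4 19-21 | P2 21-23 | P4 23-25 | P2 25-27 | P4 27-29 | P2 29-30 | P4 30-31 |
Completion: P0=2  P1=7  P2=30  P3=15  P4=31
Turnaround (C−A): P0=2  P1=6  P2=28  P3=10  P4=25

P4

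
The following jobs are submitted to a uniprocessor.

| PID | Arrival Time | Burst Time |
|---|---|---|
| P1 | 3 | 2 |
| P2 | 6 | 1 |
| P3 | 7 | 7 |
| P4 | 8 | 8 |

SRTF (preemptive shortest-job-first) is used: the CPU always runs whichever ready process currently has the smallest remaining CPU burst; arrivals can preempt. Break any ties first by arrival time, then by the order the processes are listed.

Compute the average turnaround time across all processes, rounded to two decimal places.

Timeline: | idle 0-3 | P1 3-5 | idle 5-6 | P2 6-7 | P3 7-14 | P4 14-22 |
Completion: P1=5  P2=7  P3=14  P4=22
Turnaround (C−A): P1=2  P2=1  P3=7  P4=14
Turnaround times: P1=2, P2=1, P3=7, P4=14
Average turnaround = (2+1+7+14) / 4 = 24/4 = 6.00

6.00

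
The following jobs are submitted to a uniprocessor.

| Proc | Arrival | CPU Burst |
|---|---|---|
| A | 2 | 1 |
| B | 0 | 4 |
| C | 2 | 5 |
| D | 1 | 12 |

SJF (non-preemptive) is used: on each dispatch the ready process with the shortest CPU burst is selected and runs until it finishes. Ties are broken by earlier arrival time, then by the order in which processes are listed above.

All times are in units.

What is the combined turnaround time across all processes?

36

Schedule: | B 0-4 | A 4-5 | C 5-10 | D 10-22 |
Completion: A=5  B=4  C=10  D=22
Turnaround (C−A): A=3  B=4  C=8  D=21
Turnaround = completion − arrival: A=3, B=4, C=8, D=21
Total turnaround = 3 + 4 + 8 + 21 = 36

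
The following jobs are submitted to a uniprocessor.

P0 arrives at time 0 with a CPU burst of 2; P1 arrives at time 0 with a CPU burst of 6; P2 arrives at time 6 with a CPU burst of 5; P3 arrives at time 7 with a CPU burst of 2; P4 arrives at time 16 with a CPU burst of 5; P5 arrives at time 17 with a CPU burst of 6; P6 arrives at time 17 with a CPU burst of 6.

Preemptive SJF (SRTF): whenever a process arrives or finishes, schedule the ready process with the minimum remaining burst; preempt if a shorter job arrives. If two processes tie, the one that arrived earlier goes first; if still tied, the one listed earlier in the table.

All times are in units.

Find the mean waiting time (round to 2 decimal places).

3.00

Timeline: | P0 0-2 | P1 2-8 | P3 8-10 | P2 10-15 | idle 15-16 | P4 16-21 | P5 21-27 | P6 27-33 |
Completion: P0=2  P1=8  P2=15  P3=10  P4=21  P5=27  P6=33
Waiting times: P0=0, P1=2, P2=4, P3=1, P4=0, P5=4, P6=10
Average waiting = (0+2+4+1+0+4+10) / 7 = 21/7 = 3.00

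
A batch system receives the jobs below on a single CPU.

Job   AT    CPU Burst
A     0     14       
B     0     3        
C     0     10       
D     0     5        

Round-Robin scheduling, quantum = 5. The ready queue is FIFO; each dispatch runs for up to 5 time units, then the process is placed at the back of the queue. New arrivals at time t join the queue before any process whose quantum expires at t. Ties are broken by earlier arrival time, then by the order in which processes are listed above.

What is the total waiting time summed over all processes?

54

Gantt: | A 0-5 | B 5-8 | C 8-13 | D 13-18 | A 18-23 | C 23-28 | A 28-32 |
Completion: A=32  B=8  C=28  D=18
Waiting = turnaround − burst: A=18, B=5, C=18, D=13
Total waiting = 18 + 5 + 18 + 13 = 54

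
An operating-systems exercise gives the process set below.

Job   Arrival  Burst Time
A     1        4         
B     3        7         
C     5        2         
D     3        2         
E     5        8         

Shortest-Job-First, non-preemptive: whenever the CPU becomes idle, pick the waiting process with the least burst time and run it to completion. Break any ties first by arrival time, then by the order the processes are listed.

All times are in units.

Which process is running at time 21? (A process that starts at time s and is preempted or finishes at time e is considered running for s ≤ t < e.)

Timeline: | idle 0-1 | A 1-5 | D 5-7 | C 7-9 | B 9-16 | E 16-24 |
Completion: A=5  B=16  C=9  D=7  E=24
Turnaround (C−A): A=4  B=13  C=4  D=4  E=19

E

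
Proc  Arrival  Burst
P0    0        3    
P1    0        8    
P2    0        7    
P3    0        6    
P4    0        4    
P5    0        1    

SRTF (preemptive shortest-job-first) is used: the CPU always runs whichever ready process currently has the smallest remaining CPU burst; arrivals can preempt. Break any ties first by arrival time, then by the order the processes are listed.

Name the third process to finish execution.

P4

Timeline: | P5 0-1 | P0 1-4 | P4 4-8 | P3 8-14 | P2 14-21 | P1 21-29 |
Completion: P0=4  P1=29  P2=21  P3=14  P4=8  P5=1
Turnaround (C−A): P0=4  P1=29  P2=21  P3=14  P4=8  P5=1
Finish order: P5 → P0 → P4 → P3 → P2 → P1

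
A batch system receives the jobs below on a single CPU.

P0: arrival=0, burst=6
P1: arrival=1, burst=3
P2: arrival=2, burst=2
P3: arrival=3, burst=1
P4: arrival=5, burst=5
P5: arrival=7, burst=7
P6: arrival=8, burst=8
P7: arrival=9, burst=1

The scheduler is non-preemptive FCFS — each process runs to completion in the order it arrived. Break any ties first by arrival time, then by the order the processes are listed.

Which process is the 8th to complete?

P7

Gantt: | P0 0-6 | P1 6-9 | P2 9-11 | P3 11-12 | P4 12-17 | P5 17-24 | P6 24-32 | P7 32-33 |
Completion: P0=6  P1=9  P2=11  P3=12  P4=17  P5=24  P6=32  P7=33
Turnaround (C−A): P0=6  P1=8  P2=9  P3=9  P4=12  P5=17  P6=24  P7=24
Finish order: P0 → P1 → P2 → P3 → P4 → P5 → P6 → P7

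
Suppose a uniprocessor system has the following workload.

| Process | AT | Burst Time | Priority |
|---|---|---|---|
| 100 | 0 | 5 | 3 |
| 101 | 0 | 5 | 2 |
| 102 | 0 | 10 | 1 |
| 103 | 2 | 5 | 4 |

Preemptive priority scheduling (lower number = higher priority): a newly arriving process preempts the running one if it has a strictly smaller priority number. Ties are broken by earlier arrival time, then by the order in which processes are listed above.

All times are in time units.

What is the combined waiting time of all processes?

Schedule: | 102 0-10 | 101 10-15 | 100 15-20 | 103 20-25 |
Completion: 100=20  101=15  102=10  103=25
Waiting = turnaround − burst: 100=15, 101=10, 102=0, 103=18
Total waiting = 15 + 10 + 0 + 18 = 43

43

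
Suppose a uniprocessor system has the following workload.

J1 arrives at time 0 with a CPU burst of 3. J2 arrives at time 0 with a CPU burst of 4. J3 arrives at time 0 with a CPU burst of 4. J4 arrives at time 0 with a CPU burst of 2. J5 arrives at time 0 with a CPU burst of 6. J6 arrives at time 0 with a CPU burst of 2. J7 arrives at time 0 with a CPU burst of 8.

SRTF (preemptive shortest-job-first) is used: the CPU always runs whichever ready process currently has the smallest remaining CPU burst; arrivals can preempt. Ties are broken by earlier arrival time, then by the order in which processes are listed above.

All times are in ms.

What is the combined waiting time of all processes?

Timeline: | J4 0-2 | J6 2-4 | J1 4-7 | J2 7-11 | J3 11-15 | J5 15-21 | J7 21-29 |
Completion: J1=7  J2=11  J3=15  J4=2  J5=21  J6=4  J7=29
Waiting = turnaround − burst: J1=4, J2=7, J3=11, J4=0, J5=15, J6=2, J7=21
Total waiting = 4 + 7 + 11 + 0 + 15 + 2 + 21 = 60

60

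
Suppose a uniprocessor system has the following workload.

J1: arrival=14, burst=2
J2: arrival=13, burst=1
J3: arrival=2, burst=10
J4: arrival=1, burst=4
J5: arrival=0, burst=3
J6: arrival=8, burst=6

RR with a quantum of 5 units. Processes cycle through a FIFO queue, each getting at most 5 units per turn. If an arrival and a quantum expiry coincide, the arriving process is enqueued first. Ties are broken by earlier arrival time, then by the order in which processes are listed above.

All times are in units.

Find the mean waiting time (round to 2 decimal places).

7.00

Schedule: | J5 0-3 | J4 3-7 | J3 7-12 | J6 12-17 | J3 17-22 | J2 22-23 | J1 23-25 | J6 25-26 |
Completion: J1=25  J2=23  J3=22  J4=7  J5=3  J6=26
Turnaround (C−A): J1=11  J2=10  J3=20  J4=6  J5=3  J6=18
Waiting times: J1=9, J2=9, J3=10, J4=2, J5=0, J6=12
Average waiting = (9+9+10+2+0+12) / 6 = 42/6 = 7.00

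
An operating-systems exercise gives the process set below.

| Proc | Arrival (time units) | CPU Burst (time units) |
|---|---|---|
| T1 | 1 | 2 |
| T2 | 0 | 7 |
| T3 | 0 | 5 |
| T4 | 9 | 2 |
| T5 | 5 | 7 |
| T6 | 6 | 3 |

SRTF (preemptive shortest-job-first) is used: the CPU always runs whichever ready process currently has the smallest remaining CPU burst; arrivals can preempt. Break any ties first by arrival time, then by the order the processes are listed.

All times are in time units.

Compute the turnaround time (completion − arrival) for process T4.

Schedule: | T3 0-1 | T1 1-3 | T3 3-7 | T6 7-10 | T4 10-12 | T2 12-19 | T5 19-26 |
Completion: T1=3  T2=19  T3=7  T4=12  T5=26  T6=10
Turnaround (C−A): T1=2  T2=19  T3=7  T4=3  T5=21  T6=4
Turnaround(T4) = completion − arrival = 12 − 9 = 3

3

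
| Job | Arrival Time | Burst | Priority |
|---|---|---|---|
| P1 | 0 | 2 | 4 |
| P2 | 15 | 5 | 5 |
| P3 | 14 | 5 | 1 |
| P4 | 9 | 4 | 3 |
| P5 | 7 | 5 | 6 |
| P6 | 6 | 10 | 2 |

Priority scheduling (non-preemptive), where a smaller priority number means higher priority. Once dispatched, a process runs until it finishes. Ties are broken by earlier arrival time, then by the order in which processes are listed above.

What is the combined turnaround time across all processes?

78

Gantt: | P1 0-2 | idle 2-6 | P6 6-16 | P3 16-21 | P4 21-25 | P2 25-30 | P5 30-35 |
Completion: P1=2  P2=30  P3=21  P4=25  P5=35  P6=16
Turnaround (C−A): P1=2  P2=15  P3=7  P4=16  P5=28  P6=10
Turnaround = completion − arrival: P1=2, P2=15, P3=7, P4=16, P5=28, P6=10
Total turnaround = 2 + 15 + 7 + 16 + 28 + 10 = 78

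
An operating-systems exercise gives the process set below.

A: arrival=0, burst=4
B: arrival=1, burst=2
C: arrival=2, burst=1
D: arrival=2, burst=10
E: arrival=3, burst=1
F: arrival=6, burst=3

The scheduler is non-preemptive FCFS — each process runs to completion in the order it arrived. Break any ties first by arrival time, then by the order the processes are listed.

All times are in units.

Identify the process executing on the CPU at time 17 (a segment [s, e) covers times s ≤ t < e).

E

Timeline: | A 0-4 | B 4-6 | C 6-7 | D 7-17 | E 17-18 | F 18-21 |
Completion: A=4  B=6  C=7  D=17  E=18  F=21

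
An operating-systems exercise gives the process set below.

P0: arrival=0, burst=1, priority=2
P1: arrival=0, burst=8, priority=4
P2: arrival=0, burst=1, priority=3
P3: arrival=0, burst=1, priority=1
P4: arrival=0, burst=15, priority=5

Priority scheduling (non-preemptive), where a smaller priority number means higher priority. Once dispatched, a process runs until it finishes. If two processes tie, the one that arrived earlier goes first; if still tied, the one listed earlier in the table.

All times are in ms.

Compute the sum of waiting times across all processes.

17

Schedule: | P3 0-1 | P0 1-2 | P2 2-3 | P1 3-11 | P4 11-26 |
Completion: P0=2  P1=11  P2=3  P3=1  P4=26
Turnaround (C−A): P0=2  P1=11  P2=3  P3=1  P4=26
Waiting = turnaround − burst: P0=1, P1=3, P2=2, P3=0, P4=11
Total waiting = 1 + 3 + 2 + 0 + 11 = 17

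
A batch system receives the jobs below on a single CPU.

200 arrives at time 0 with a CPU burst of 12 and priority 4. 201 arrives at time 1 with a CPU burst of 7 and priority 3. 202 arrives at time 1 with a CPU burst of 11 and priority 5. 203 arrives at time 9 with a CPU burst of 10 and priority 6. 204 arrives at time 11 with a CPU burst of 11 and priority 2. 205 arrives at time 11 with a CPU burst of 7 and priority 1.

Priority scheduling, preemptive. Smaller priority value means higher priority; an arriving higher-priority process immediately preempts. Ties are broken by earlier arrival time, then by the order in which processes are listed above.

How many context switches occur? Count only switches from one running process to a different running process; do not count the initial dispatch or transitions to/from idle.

7

Gantt: | 200 0-1 | 201 1-8 | 200 8-11 | 205 11-18 | 204 18-29 | 200 29-37 | 202 37-48 | 203 48-58 |
Completion: 200=37  201=8  202=48  203=58  204=29  205=18
Turnaround (C−A): 200=37  201=7  202=47  203=49  204=18  205=7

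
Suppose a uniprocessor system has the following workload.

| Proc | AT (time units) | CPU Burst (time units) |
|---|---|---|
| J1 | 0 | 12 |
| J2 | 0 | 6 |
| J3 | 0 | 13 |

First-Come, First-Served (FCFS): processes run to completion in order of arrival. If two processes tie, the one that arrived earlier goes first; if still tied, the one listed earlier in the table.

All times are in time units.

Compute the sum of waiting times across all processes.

30

Timeline: | J1 0-12 | J2 12-18 | J3 18-31 |
Completion: J1=12  J2=18  J3=31
Turnaround (C−A): J1=12  J2=18  J3=31
Waiting = turnaround − burst: J1=0, J2=12, J3=18
Total waiting = 0 + 12 + 18 = 30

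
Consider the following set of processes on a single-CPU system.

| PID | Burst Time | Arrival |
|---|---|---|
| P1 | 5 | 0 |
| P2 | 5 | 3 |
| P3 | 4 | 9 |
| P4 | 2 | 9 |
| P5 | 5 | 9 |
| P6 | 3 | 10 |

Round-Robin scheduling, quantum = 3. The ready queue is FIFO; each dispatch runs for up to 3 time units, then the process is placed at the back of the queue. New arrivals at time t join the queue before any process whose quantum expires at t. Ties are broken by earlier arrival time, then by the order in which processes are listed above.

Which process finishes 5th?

Gantt: | P1 0-3 | P2 3-6 | P1 6-8 | P2 8-10 | P3 10-13 | P4 13-15 | P5 15-18 | P6 18-21 | P3 21-22 | P5 22-24 |
Completion: P1=8  P2=10  P3=22  P4=15  P5=24  P6=21
Finish order: P1 → P2 → P4 → P6 → P3 → P5

P3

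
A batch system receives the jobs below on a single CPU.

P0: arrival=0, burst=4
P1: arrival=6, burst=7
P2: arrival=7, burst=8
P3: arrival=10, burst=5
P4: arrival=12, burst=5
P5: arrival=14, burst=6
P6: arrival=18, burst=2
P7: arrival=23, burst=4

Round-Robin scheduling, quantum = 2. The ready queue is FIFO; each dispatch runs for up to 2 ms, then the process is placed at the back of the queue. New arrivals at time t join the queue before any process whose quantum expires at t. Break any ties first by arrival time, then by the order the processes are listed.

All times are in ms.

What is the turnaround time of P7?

Timeline: | P0 0-4 | idle 4-6 | P1 6-8 | P2 8-10 | P1 10-12 | P3 12-14 | P2 14-16 | P4 16-18 | P1 18-20 | P5 20-22 | P3 22-24 | P2 24-26 | P6 26-28 | P4 28-30 | P1 30-31 | P5 31-33 | P7 33-35 | P3 35-36 | P2 36-38 | P4 38-39 | P5 39-41 | P7 41-43 |
Completion: P0=4  P1=31  P2=38  P3=36  P4=39  P5=41  P6=28  P7=43
Turnaround(P7) = completion − arrival = 43 − 23 = 20

20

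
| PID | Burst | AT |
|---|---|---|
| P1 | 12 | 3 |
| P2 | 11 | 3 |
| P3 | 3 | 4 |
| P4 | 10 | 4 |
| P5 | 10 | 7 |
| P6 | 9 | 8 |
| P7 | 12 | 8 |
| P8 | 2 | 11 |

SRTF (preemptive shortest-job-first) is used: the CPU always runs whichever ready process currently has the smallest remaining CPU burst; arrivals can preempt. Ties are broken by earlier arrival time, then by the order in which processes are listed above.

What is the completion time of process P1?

60

Timeline: | idle 0-3 | P2 3-4 | P3 4-7 | P2 7-11 | P8 11-13 | P2 13-19 | P6 19-28 | P4 28-38 | P5 38-48 | P1 48-60 | P7 60-72 |
Completion: P1=60  P2=19  P3=7  P4=38  P5=48  P6=28  P7=72  P8=13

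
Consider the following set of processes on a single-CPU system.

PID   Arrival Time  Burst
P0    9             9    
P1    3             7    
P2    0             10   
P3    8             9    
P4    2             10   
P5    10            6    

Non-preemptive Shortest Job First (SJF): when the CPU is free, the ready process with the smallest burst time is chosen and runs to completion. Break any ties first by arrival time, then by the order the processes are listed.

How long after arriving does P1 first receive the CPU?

13

Gantt: | P2 0-10 | P5 10-16 | P1 16-23 | P3 23-32 | P0 32-41 | P4 41-51 |
Completion: P0=41  P1=23  P2=10  P3=32  P4=51  P5=16
Turnaround (C−A): P0=32  P1=20  P2=10  P3=24  P4=49  P5=6
Response(P1) = first start − arrival = 16 − 3 = 13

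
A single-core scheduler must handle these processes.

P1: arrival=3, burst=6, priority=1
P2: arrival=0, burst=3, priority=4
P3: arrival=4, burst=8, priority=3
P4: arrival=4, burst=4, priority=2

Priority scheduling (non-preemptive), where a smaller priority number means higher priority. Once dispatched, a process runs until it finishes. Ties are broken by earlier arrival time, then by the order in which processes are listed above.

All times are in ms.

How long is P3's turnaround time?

Schedule: | P2 0-3 | P1 3-9 | P4 9-13 | P3 13-21 |
Completion: P1=9  P2=3  P3=21  P4=13
Turnaround(P3) = completion − arrival = 21 − 4 = 17

17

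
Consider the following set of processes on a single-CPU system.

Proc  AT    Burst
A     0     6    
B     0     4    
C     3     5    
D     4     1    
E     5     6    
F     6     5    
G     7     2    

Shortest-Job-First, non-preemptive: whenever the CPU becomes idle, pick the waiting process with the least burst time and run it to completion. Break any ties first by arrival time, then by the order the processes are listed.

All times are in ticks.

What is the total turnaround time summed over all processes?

Timeline: | B 0-4 | D 4-5 | C 5-10 | G 10-12 | F 12-17 | A 17-23 | E 23-29 |
Completion: A=23  B=4  C=10  D=5  E=29  F=17  G=12
Turnaround = completion − arrival: A=23, B=4, C=7, D=1, E=24, F=11, G=5
Total turnaround = 23 + 4 + 7 + 1 + 24 + 11 + 5 = 75

75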